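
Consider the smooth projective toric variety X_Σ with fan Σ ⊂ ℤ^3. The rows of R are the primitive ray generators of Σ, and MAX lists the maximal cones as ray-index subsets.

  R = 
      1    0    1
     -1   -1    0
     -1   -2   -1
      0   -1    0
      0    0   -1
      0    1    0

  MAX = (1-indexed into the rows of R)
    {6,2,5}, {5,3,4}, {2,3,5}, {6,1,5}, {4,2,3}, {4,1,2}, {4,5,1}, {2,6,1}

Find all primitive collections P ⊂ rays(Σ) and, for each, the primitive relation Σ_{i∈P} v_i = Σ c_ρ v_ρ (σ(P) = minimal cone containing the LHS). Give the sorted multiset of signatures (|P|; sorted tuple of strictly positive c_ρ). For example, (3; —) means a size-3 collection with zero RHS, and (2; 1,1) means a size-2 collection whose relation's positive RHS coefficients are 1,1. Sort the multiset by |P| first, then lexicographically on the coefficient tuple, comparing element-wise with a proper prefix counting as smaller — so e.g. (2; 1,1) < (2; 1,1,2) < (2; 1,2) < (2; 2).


Σ has 5 primitive collections:

  {4,6}:  v_{4} + v_{6} = 0  →  sig = (2; —)
  {3,6}:  v_{3} + v_{6} = v_{2} + v_{5}  →  sig = (2; 1,1)
  {1,3}:  v_{1} + v_{3} = 2·v_{4}  →  sig = (2; 2)
  {1,2,5}:  v_{1} + v_{2} + v_{5} = v_{4}  →  sig = (3; 1)
  {2,4,5}:  v_{2} + v_{4} + v_{5} = v_{3}  →  sig = (3; 1)

Sorted signature multiset PRS(X):
    (2; —)
    (2; 1,1)
    (2; 2)
    (3; 1)
    (3; 1)


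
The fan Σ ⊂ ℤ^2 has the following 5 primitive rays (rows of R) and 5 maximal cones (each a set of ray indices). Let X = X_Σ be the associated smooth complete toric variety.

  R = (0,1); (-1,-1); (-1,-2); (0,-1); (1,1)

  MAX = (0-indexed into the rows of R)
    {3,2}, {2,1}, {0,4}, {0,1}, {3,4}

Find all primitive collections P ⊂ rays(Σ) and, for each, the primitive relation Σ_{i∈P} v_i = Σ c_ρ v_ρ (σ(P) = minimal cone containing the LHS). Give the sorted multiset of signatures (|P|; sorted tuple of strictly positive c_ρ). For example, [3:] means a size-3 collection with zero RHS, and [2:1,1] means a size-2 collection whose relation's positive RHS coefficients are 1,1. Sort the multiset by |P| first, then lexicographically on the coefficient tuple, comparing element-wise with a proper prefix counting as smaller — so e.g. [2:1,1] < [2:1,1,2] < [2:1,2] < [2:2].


|primitive collections| = 5. Relations:

  P={0,3}:  v_{0} + v_{3} = 0  →  sig = [2:]
  P={1,4}:  v_{1} + v_{4} = 0  →  sig = [2:]
  P={0,2}:  v_{0} + v_{2} = v_{1}  →  sig = [2:1]
  P={1,3}:  v_{1} + v_{3} = v_{2}  →  sig = [2:1]
  P={2,4}:  v_{2} + v_{4} = v_{3}  →  sig = [2:1]

Signatures (|P|; sorted positive RHS coefficients), sorted:
    [2:]
    [2:]
    [2:1]
    [2:1]
    [2:1]


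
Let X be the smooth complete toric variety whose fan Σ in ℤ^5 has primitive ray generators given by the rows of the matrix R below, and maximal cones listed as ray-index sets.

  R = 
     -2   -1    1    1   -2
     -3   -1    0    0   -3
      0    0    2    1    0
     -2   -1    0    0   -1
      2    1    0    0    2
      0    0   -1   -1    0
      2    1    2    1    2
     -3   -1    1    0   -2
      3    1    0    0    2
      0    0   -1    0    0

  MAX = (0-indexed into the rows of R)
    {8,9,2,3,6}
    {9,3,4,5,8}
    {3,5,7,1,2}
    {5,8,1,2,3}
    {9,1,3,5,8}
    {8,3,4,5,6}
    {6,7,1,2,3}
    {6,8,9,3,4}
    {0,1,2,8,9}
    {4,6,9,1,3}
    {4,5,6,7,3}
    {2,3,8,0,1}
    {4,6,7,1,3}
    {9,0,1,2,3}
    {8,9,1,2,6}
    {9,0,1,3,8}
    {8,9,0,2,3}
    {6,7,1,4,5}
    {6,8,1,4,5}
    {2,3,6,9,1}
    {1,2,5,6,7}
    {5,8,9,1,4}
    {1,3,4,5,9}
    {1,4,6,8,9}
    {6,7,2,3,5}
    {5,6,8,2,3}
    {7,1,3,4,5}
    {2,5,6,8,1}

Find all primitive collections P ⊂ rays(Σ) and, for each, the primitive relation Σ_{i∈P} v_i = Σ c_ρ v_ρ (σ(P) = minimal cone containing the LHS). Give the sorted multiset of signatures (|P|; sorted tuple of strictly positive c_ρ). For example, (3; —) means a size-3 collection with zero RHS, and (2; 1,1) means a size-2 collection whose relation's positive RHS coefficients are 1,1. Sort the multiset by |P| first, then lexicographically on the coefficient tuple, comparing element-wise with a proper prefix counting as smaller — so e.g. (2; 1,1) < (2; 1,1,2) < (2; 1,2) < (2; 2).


13 minimal non-faces of Δ(Σ) (on 10 rays):

  • {2,4}:  v_{2} + v_{4} = v_{6}  →  sig = (2; 1)
  • {0,4}:  v_{0} + v_{4} = v_{2} + v_{9}  →  sig = (2; 1,1)
  • {7,8}:  v_{7} + v_{8} = v_{2} + v_{5}  →  sig = (2; 1,1)
  • {0,5}:  v_{0} + v_{5} = v_{1} + v_{3} + v_{8}  →  sig = (2; 1,1,1)
  • {0,7}:  v_{0} + v_{7} = v_{1} + v_{2} + v_{3}  →  sig = (2; 1,1,1)
  • {7,9}:  v_{7} + v_{9} = v_{1} + v_{3} + v_{4}  →  sig = (2; 1,1,1)
  • {0,6}:  v_{0} + v_{6} = 2·v_{2} + v_{9}  →  sig = (2; 1,2)
  • {2,5,9}:  v_{2} + v_{5} + v_{9} = 0  →  sig = (3; —)
  • {5,6,9}:  v_{5} + v_{6} + v_{9} = v_{4}  →  sig = (3; 1)
  • {1,3,4,8}:  v_{1} + v_{3} + v_{4} + v_{8} = 0  →  sig = (4; —)
  • {1,3,5,6}:  v_{1} + v_{3} + v_{5} + v_{6} = v_{7}  →  sig = (4; 1)
  • {1,3,6,8}:  v_{1} + v_{3} + v_{6} + v_{8} = v_{2}  →  sig = (4; 1)
  • {1,2,3,8,9}:  v_{1} + v_{2} + v_{3} + v_{8} + v_{9} = v_{0}  →  sig = (5; 1)

Signatures (|P|; sorted positive RHS coefficients), sorted:
[(2; 1), (2; 1,1), (2; 1,1), (2; 1,1,1), (2; 1,1,1), (2; 1,1,1), (2; 1,2), (3; —), (3; 1), (4; —), (4; 1), (4; 1), (5; 1)]


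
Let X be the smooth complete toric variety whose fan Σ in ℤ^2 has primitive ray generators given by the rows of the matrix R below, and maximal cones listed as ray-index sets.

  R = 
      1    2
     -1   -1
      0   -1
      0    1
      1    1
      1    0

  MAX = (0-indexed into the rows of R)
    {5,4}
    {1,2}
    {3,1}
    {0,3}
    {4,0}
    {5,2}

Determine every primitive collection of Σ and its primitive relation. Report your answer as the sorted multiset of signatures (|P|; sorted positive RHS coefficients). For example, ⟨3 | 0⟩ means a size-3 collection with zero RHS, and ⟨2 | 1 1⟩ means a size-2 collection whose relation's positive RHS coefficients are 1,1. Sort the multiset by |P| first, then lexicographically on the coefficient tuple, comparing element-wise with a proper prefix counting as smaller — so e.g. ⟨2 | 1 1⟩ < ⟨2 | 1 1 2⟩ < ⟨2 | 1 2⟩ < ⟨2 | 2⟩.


Σ has 9 primitive collections:

  P = {1,4}:  v_{1} + v_{4} = 0  ⟹  sig = ⟨2 | 0⟩
  P = {2,3}:  v_{2} + v_{3} = 0  ⟹  sig = ⟨2 | 0⟩
  P = {0,1}:  v_{0} + v_{1} = v_{3}  ⟹  sig = ⟨2 | 1⟩
  P = {0,2}:  v_{0} + v_{2} = v_{4}  ⟹  sig = ⟨2 | 1⟩
  P = {1,5}:  v_{1} + v_{5} = v_{2}  ⟹  sig = ⟨2 | 1⟩
  P = {2,4}:  v_{2} + v_{4} = v_{5}  ⟹  sig = ⟨2 | 1⟩
  P = {3,4}:  v_{3} + v_{4} = v_{0}  ⟹  sig = ⟨2 | 1⟩
  P = {3,5}:  v_{3} + v_{5} = v_{4}  ⟹  sig = ⟨2 | 1⟩
  P = {0,5}:  v_{0} + v_{5} = 2·v_{4}  ⟹  sig = ⟨2 | 2⟩

so the primitive-relation signature multiset is
    |P|=2: 9 collections, coeffs (), (), (1), (1), (1), (1), (1), (1), (2)


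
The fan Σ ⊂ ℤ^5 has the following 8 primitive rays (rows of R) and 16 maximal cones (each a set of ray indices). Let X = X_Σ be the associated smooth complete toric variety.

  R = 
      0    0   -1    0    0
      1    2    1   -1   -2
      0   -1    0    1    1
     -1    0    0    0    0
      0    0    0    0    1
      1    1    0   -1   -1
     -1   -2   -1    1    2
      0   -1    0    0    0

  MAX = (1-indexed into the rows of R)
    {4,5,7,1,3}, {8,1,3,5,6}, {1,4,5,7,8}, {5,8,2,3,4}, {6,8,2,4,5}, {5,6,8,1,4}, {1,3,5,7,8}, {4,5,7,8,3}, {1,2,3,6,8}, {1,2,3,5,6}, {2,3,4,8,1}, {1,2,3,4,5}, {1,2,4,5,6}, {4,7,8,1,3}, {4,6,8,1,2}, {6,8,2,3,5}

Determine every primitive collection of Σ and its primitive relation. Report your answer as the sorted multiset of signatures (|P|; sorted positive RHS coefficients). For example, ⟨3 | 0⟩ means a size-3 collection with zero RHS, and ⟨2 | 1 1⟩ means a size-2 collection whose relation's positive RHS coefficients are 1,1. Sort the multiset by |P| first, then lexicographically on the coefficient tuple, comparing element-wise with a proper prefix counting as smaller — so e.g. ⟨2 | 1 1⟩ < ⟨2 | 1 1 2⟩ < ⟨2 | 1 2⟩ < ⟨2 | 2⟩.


Primitive collections (5):

  P={2,7}:  v_{2} + v_{7} = 0  ⇒ sig = ⟨2 | 0⟩
  P={6,7}:  v_{6} + v_{7} = v_{1} + v_{5} + v_{8}  ⇒ sig = ⟨2 | 1 1 1⟩
  P={3,4,6}:  v_{3} + v_{4} + v_{6} = 0  ⇒ sig = ⟨3 | 0⟩
  P={1,2,5,8}:  v_{1} + v_{2} + v_{5} + v_{8} = v_{6}  ⇒ sig = ⟨4 | 1⟩
  P={1,3,4,5,8}:  v_{1} + v_{3} + v_{4} + v_{5} + v_{8} = v_{7}  ⇒ sig = ⟨5 | 1⟩

Signatures (|P|; sorted positive RHS coefficients), sorted:
    ⟨2 | 0⟩
    ⟨2 | 1 1 1⟩
    ⟨3 | 0⟩
    ⟨4 | 1⟩
    ⟨5 | 1⟩


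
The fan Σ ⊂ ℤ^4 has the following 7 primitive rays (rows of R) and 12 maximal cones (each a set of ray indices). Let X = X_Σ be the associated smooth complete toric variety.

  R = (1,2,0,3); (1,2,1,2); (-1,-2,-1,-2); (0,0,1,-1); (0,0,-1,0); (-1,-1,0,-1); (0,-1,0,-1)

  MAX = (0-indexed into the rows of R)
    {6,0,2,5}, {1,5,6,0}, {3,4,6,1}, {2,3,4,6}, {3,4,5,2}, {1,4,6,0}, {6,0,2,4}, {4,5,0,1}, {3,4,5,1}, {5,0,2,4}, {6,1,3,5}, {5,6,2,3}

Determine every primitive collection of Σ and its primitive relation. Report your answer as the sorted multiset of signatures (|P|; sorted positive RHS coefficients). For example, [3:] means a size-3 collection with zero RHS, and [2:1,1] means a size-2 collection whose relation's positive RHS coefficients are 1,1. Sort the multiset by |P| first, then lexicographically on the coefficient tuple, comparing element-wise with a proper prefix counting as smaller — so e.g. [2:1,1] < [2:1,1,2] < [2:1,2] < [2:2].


3 collections generate NE(X_Σ); each relation:

  P={1,2}:  v_{1} + v_{2} = 0  so sig = [2:]
  P={0,3}:  v_{0} + v_{3} = v_{1}  so sig = [2:1]
  P={4,5,6}:  v_{4} + v_{5} + v_{6} = v_{2}  so sig = [3:1]

Signatures (|P|; sorted positive RHS coefficients), sorted:
    |P|=2: 2 collections, coeffs (), (1)
    |P|=3: 1 collection, coeffs (1)


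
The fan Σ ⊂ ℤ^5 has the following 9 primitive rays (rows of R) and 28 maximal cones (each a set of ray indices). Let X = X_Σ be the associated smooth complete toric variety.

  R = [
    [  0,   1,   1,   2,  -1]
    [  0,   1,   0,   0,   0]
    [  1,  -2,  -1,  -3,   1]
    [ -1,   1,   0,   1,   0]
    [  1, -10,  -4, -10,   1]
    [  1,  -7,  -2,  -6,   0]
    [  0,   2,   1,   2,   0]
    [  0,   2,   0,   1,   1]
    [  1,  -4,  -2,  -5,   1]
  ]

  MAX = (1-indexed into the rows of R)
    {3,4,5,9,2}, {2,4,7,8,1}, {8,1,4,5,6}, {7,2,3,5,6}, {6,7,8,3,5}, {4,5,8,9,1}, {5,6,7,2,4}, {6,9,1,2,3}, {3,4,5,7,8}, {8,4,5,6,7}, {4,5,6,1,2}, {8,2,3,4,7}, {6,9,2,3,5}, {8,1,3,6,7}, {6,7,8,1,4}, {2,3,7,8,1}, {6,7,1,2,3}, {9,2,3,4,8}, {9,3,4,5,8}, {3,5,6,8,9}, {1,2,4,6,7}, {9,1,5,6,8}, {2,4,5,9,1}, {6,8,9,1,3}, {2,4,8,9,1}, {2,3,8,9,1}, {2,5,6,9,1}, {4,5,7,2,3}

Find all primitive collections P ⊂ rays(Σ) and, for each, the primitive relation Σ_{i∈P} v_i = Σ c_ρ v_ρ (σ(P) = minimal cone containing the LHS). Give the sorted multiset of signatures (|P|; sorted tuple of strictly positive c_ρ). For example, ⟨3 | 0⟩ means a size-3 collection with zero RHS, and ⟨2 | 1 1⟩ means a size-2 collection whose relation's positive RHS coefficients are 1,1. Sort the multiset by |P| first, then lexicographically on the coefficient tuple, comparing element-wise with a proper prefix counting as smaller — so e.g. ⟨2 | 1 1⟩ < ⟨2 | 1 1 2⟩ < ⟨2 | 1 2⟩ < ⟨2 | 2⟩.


|primitive collections| = 8. Relations:

  P = {7,9}:  v_{7} + v_{9} = v_{3} ; sig = ⟨2 | 1⟩
  P = {1,3,4}:  v_{1} + v_{3} + v_{4} = 0 ; sig = ⟨3 | 0⟩
  P = {1,5,7}:  v_{1} + v_{5} + v_{7} = v_{6} ; sig = ⟨3 | 1⟩
  P = {2,6,8}:  v_{2} + v_{6} + v_{8} = v_{9} ; sig = ⟨3 | 1⟩
  P = {4,6,9}:  v_{4} + v_{6} + v_{9} = v_{5} ; sig = ⟨3 | 1⟩
  P = {1,3,5}:  v_{1} + v_{3} + v_{5} = v_{6} + v_{9} ; sig = ⟨3 | 1 1⟩
  P = {3,4,6}:  v_{3} + v_{4} + v_{6} = v_{5} + v_{7} ; sig = ⟨3 | 1 1⟩
  P = {2,5,8}:  v_{2} + v_{5} + v_{8} = v_{4} + 2·v_{9} ; sig = ⟨3 | 1 2⟩

Sorted signature multiset PRS(X):
[⟨2 | 1⟩, ⟨3 | 0⟩, ⟨3 | 1⟩, ⟨3 | 1⟩, ⟨3 | 1⟩, ⟨3 | 1 1⟩, ⟨3 | 1 1⟩, ⟨3 | 1 2⟩]


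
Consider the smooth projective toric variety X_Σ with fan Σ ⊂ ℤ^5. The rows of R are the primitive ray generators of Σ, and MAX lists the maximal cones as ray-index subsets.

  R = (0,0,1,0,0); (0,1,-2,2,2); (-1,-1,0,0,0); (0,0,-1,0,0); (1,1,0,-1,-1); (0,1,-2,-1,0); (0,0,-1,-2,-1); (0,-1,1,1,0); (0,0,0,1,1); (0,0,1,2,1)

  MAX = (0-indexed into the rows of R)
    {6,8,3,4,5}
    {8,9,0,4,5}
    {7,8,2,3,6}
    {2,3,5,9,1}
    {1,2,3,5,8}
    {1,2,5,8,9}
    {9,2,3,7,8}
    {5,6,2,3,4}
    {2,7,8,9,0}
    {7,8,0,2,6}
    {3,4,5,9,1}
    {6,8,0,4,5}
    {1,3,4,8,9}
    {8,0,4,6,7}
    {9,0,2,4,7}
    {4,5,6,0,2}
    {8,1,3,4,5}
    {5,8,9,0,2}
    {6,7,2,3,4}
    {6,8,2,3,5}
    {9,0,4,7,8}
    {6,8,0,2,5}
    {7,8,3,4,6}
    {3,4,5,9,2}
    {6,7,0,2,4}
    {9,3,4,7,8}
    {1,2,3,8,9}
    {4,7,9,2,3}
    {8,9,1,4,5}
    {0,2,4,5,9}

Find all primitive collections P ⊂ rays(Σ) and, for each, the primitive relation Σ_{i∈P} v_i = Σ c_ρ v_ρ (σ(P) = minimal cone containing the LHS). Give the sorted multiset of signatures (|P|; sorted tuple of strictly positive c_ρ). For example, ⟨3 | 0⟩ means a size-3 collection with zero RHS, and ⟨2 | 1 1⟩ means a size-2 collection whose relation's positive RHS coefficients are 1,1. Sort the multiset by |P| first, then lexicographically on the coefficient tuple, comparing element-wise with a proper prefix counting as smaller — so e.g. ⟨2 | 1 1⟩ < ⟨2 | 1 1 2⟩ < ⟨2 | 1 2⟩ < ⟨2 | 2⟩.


Δ(Σ) — 10 vertices, 9 min non-faces:

  • {0,3}:  v_{0} + v_{3} = 0 ; sig = ⟨2 | 0⟩
  • {6,9}:  v_{6} + v_{9} = 0 ; sig = ⟨2 | 0⟩
  • {5,7}:  v_{5} + v_{7} = v_{3} ; sig = ⟨2 | 1⟩
  • {0,1}:  v_{0} + v_{1} = v_{5} + v_{8} + v_{9} ; sig = ⟨2 | 1 1 1⟩
  • {1,6}:  v_{1} + v_{6} = v_{3} + v_{5} + v_{8} ; sig = ⟨2 | 1 1 1⟩
  • {1,7}:  v_{1} + v_{7} = 2·v_{3} + v_{8} + v_{9} ; sig = ⟨2 | 1 1 2⟩
  • {2,4,8}:  v_{2} + v_{4} + v_{8} = 0 ; sig = ⟨3 | 0⟩
  • {1,2,4}:  v_{1} + v_{2} + v_{4} = v_{3} + v_{5} + v_{9} ; sig = ⟨3 | 1 1 1⟩
  • {3,5,8,9}:  v_{3} + v_{5} + v_{8} + v_{9} = v_{1} ; sig = ⟨4 | 1⟩

Hence PRS(X_Σ) =
    |P|=2: 6 collections, coeffs (), (), (1), (1,1,1), (1,1,1), (1,1,2)
    |P|=3: 2 collections, coeffs (), (1,1,1)
    |P|=4: 1 collection, coeffs (1)


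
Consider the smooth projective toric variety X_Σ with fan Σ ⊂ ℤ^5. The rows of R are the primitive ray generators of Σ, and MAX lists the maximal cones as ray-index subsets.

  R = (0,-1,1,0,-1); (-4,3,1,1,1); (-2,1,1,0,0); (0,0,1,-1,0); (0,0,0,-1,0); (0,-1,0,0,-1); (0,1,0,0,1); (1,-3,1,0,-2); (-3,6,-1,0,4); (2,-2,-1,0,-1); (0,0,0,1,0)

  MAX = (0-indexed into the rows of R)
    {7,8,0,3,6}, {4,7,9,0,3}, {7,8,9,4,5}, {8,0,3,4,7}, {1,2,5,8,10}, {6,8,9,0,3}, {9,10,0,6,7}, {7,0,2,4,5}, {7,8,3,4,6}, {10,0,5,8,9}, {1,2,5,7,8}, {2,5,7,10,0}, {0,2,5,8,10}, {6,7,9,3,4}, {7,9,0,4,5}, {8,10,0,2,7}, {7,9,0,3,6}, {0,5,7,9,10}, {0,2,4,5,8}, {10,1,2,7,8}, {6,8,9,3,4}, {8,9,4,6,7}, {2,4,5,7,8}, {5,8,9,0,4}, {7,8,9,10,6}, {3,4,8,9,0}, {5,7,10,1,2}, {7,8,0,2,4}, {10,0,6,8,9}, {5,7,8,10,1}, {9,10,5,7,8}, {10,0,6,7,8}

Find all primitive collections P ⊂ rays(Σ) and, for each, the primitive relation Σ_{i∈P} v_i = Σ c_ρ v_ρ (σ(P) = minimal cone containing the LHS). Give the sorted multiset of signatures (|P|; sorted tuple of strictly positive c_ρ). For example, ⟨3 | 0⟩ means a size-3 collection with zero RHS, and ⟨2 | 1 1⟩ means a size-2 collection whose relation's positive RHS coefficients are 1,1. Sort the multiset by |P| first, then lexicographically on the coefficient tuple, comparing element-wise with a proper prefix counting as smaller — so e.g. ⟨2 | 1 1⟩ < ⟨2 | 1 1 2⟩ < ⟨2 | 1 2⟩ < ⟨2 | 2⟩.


Minimal non-faces — 17 found among 11 rays, 32 max cones:

  {4,10}:  v_{4} + v_{10} = 0 ; sig = ⟨2 | 0⟩
  {5,6}:  v_{5} + v_{6} = 0 ; sig = ⟨2 | 0⟩
  {2,9}:  v_{2} + v_{9} = v_{5} ; sig = ⟨2 | 1⟩
  {3,5}:  v_{3} + v_{5} = v_{0} + v_{4} ; sig = ⟨2 | 1 1⟩
  {3,10}:  v_{3} + v_{10} = v_{0} + v_{6} ; sig = ⟨2 | 1 1⟩
  {2,6}:  v_{2} + v_{6} = v_{0} + v_{7} + v_{8} ; sig = ⟨2 | 1 1 1⟩
  {1,3}:  v_{1} + v_{3} = v_{0} + v_{2} + v_{7} + v_{8} ; sig = ⟨2 | 1 1 1 1⟩
  {1,4}:  v_{1} + v_{4} = v_{2} + v_{5} + v_{7} + v_{8} ; sig = ⟨2 | 1 1 1 1⟩
  {1,6}:  v_{1} + v_{6} = v_{2} + v_{7} + v_{8} + v_{10} ; sig = ⟨2 | 1 1 1 1⟩
  {1,9}:  v_{1} + v_{9} = 2·v_{5} + v_{7} + v_{8} + v_{10} ; sig = ⟨2 | 1 1 1 2⟩
  {2,3}:  v_{2} + v_{3} = 2·v_{0} + v_{4} + v_{7} + v_{8} ; sig = ⟨2 | 1 1 1 2⟩
  {0,1}:  v_{0} + v_{1} = 2·v_{2} + v_{10} ; sig = ⟨2 | 1 2⟩
  {0,4,6}:  v_{0} + v_{4} + v_{6} = v_{3} ; sig = ⟨3 | 1⟩
  {0,7,8,9}:  v_{0} + v_{7} + v_{8} + v_{9} = 0 ; sig = ⟨4 | 0⟩
  {0,5,7,8}:  v_{0} + v_{5} + v_{7} + v_{8} = v_{2} ; sig = ⟨4 | 1⟩
  {3,7,8,9}:  v_{3} + v_{7} + v_{8} + v_{9} = v_{4} + v_{6} ; sig = ⟨4 | 1 1⟩
  {2,5,7,8,10}:  v_{2} + v_{5} + v_{7} + v_{8} + v_{10} = v_{1} ; sig = ⟨5 | 1⟩

Hence PRS(X_Σ) =
    ⟨2 | 0⟩
    ⟨2 | 0⟩
    ⟨2 | 1⟩
    ⟨2 | 1 1⟩
    ⟨2 | 1 1⟩
    ⟨2 | 1 1 1⟩
    ⟨2 | 1 1 1 1⟩
    ⟨2 | 1 1 1 1⟩
    ⟨2 | 1 1 1 1⟩
    ⟨2 | 1 1 1 2⟩
    ⟨2 | 1 1 1 2⟩
    ⟨2 | 1 2⟩
    ⟨3 | 1⟩
    ⟨4 | 0⟩
    ⟨4 | 1⟩
    ⟨4 | 1 1⟩
    ⟨5 | 1⟩


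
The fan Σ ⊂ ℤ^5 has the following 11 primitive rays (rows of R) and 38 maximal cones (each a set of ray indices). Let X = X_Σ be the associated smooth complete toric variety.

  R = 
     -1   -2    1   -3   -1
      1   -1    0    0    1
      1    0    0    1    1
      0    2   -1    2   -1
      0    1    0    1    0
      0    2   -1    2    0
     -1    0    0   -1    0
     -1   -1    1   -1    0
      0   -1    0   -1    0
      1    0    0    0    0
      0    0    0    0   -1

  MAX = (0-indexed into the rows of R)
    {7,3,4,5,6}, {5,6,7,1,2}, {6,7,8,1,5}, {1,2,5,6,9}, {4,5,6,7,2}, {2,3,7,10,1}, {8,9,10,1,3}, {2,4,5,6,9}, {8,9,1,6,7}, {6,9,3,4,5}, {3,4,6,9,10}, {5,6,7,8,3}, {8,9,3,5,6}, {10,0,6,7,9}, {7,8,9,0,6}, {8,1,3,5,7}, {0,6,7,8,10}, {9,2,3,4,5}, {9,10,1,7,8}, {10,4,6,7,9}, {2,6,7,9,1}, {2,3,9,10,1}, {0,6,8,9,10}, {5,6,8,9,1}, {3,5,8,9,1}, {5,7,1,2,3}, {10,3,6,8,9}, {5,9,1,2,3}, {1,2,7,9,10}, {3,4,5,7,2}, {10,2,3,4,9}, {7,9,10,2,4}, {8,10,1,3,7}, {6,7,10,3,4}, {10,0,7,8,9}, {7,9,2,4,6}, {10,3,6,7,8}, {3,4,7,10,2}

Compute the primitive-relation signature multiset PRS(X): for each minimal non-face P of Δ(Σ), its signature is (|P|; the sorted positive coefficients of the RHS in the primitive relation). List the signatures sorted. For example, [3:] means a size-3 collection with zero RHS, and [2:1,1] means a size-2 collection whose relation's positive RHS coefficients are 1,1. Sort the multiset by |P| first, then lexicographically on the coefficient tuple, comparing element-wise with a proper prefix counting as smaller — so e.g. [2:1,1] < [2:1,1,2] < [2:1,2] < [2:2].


Σ has 16 primitive collections:

  {4,8}:  v_{4} + v_{8} = 0  →  sig = [2:]
  {1,4}:  v_{1} + v_{4} = v_{2}  →  sig = [2:1]
  {2,8}:  v_{2} + v_{8} = v_{1}  →  sig = [2:1]
  {5,10}:  v_{5} + v_{10} = v_{3}  →  sig = [2:1]
  {0,5}:  v_{0} + v_{5} = v_{6} + v_{10}  →  sig = [2:1,1]
  {0,2}:  v_{0} + v_{2} = v_{7} + v_{8} + v_{9}  →  sig = [2:1,1,1]
  {0,4}:  v_{0} + v_{4} = v_{6} + v_{7} + v_{9} + v_{10}  →  sig = [2:1,1,1,1]
  {0,1}:  v_{0} + v_{1} = v_{7} + 2·v_{8} + v_{9}  →  sig = [2:1,1,2]
  {0,3}:  v_{0} + v_{3} = v_{6} + 2·v_{10}  →  sig = [2:1,2]
  {2,6,10}:  v_{2} + v_{6} + v_{10} = 0  →  sig = [3:]
  {1,6,10}:  v_{1} + v_{6} + v_{10} = v_{8}  →  sig = [3:1]
  {2,3,6}:  v_{2} + v_{3} + v_{6} = v_{5}  →  sig = [3:1]
  {5,7,9}:  v_{5} + v_{7} + v_{9} = v_{4}  →  sig = [3:1]
  {1,3,6}:  v_{1} + v_{3} + v_{6} = v_{5} + v_{8}  →  sig = [3:1,1]
  {3,7,9}:  v_{3} + v_{7} + v_{9} = v_{4} + v_{10}  →  sig = [3:1,1]
  {6,7,8,9,10}:  v_{6} + v_{7} + v_{8} + v_{9} + v_{10} = v_{0}  →  sig = [5:1]

Hence PRS(X_Σ) =
{ [2:],  [2:1] ×3,  [2:1,1],  [2:1,1,1],  [2:1,1,1,1],  [2:1,1,2],  [2:1,2],  [3:],  [3:1] ×3,  [3:1,1] ×2,  [5:1] }


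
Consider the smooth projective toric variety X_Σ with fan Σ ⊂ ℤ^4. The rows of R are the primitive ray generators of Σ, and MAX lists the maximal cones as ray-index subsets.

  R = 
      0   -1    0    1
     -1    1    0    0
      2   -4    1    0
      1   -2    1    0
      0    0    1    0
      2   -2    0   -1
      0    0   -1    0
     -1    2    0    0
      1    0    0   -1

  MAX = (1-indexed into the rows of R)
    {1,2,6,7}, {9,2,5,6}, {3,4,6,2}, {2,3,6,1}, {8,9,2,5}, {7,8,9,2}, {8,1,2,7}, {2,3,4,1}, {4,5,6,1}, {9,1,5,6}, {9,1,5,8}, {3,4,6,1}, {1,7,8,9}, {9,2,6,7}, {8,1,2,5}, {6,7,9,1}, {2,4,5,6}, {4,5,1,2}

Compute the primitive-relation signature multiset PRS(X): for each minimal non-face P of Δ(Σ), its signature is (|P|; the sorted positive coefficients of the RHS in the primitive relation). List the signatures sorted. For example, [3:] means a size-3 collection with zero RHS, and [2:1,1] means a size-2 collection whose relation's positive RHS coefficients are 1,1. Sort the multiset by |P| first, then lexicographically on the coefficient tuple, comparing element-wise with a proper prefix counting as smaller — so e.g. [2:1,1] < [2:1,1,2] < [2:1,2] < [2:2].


Primitive collections (12):

  {5,7}:  v_{5} + v_{7} = 0 ; sig = [2:]
  {3,8}:  v_{3} + v_{8} = v_{4} ; sig = [2:1]
  {4,8}:  v_{4} + v_{8} = v_{5} ; sig = [2:1]
  {6,8}:  v_{6} + v_{8} = v_{9} ; sig = [2:1]
  {3,9}:  v_{3} + v_{9} = v_{4} + v_{6} ; sig = [2:1,1]
  {4,9}:  v_{4} + v_{9} = v_{5} + v_{6} ; sig = [2:1,1]
  {4,7}:  v_{4} + v_{7} = v_{1} + v_{2} + v_{6} ; sig = [2:1,1,1]
  {3,5}:  v_{3} + v_{5} = 2·v_{4} ; sig = [2:2]
  {3,7}:  v_{3} + v_{7} = 2·v_{1} + 2·v_{2} + 2·v_{6} ; sig = [2:2,2,2]
  {1,2,9}:  v_{1} + v_{2} + v_{9} = 0 ; sig = [3:]
  {1,2,4,6}:  v_{1} + v_{2} + v_{4} + v_{6} = v_{3} ; sig = [4:1]
  {1,2,5,6}:  v_{1} + v_{2} + v_{5} + v_{6} = v_{4} ; sig = [4:1]

Signatures (|P|; sorted positive RHS coefficients), sorted:
[[2:], [2:1], [2:1], [2:1], [2:1,1], [2:1,1], [2:1,1,1], [2:2], [2:2,2,2], [3:], [4:1], [4:1]]


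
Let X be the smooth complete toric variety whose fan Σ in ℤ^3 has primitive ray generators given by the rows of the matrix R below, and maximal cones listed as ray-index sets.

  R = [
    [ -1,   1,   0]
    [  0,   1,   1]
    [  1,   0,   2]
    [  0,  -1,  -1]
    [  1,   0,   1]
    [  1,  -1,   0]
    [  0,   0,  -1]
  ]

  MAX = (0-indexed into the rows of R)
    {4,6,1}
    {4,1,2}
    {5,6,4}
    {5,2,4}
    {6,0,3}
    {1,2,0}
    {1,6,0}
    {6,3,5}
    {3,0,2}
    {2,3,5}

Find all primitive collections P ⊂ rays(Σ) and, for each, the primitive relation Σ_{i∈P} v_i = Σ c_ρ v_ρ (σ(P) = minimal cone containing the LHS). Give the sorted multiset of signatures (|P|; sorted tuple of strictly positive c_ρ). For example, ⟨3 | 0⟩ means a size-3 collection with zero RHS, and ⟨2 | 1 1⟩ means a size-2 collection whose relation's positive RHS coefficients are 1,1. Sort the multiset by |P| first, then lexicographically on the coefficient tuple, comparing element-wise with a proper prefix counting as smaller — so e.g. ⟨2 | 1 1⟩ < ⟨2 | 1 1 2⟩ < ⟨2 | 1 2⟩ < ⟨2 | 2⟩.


6 collections generate NE(X_Σ); each relation:

  {0,5}:  v_{0} + v_{5} = 0  →  sig = ⟨2 | 0⟩
  {1,3}:  v_{1} + v_{3} = 0  →  sig = ⟨2 | 0⟩
  {0,4}:  v_{0} + v_{4} = v_{1}  →  sig = ⟨2 | 1⟩
  {1,5}:  v_{1} + v_{5} = v_{4}  →  sig = ⟨2 | 1⟩
  {2,6}:  v_{2} + v_{6} = v_{4}  →  sig = ⟨2 | 1⟩
  {3,4}:  v_{3} + v_{4} = v_{5}  →  sig = ⟨2 | 1⟩

so the primitive-relation signature multiset is
    ⟨2 | 0⟩
    ⟨2 | 0⟩
    ⟨2 | 1⟩
    ⟨2 | 1⟩
    ⟨2 | 1⟩
    ⟨2 | 1⟩


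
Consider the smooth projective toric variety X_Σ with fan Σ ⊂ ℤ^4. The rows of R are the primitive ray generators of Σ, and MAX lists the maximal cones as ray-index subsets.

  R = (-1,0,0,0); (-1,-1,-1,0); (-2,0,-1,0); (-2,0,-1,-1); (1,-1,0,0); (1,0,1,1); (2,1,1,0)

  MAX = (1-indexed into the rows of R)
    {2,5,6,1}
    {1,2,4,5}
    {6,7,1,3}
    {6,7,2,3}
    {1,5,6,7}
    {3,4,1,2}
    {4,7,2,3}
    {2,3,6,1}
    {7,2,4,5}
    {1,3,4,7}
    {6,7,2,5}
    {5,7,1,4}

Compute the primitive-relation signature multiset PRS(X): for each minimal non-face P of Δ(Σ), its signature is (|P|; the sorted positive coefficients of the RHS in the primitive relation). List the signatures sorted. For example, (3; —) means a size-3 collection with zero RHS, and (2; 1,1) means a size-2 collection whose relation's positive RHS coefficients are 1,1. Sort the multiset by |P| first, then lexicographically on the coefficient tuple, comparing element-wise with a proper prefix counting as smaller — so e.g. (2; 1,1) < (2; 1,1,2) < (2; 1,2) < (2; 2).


3 collections generate NE(X_Σ); each relation:

  P={3,5}:  v_{3} + v_{5} = v_{2}  ⟹  sig = (2; 1)
  P={4,6}:  v_{4} + v_{6} = v_{1}  ⟹  sig = (2; 1)
  P={1,2,7}:  v_{1} + v_{2} + v_{7} = 0  ⟹  sig = (3; —)

Signatures (|P|; sorted positive RHS coefficients), sorted:
    (2; 1)
    (2; 1)
    (3; —)


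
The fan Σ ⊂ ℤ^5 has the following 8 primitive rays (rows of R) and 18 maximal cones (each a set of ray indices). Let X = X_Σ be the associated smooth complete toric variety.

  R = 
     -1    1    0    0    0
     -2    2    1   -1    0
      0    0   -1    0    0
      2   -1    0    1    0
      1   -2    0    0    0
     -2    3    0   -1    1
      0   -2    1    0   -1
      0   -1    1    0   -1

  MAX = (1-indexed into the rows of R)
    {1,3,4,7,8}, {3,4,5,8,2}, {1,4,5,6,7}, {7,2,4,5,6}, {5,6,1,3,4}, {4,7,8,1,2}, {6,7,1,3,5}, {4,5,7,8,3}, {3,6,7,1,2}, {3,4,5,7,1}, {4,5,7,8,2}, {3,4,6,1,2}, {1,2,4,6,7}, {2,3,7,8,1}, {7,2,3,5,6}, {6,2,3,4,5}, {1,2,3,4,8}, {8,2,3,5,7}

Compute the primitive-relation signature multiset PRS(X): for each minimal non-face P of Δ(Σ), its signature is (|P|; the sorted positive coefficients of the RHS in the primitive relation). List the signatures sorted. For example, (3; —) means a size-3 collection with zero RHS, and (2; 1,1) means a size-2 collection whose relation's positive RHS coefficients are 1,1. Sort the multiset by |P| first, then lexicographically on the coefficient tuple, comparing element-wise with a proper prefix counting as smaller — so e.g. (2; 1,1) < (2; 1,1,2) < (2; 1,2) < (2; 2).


Minimal non-faces — 5 found among 8 rays, 18 max cones:

  {6,8}:  v_{6} + v_{8} = v_{2}  so sig = (2; 1)
  {1,5,8}:  v_{1} + v_{5} + v_{8} = v_{7}  so sig = (3; 1)
  {1,2,5}:  v_{1} + v_{2} + v_{5} = v_{6} + v_{7}  so sig = (3; 1,1)
  {3,4,6,7}:  v_{3} + v_{4} + v_{6} + v_{7} = 0  so sig = (4; —)
  {2,3,4,7}:  v_{2} + v_{3} + v_{4} + v_{7} = v_{8}  so sig = (4; 1)

Hence PRS(X_Σ) =
    |P|=2: 1 collection, coeffs (1)
    |P|=3: 2 collections, coeffs (1), (1,1)
    |P|=4: 2 collections, coeffs (), (1)


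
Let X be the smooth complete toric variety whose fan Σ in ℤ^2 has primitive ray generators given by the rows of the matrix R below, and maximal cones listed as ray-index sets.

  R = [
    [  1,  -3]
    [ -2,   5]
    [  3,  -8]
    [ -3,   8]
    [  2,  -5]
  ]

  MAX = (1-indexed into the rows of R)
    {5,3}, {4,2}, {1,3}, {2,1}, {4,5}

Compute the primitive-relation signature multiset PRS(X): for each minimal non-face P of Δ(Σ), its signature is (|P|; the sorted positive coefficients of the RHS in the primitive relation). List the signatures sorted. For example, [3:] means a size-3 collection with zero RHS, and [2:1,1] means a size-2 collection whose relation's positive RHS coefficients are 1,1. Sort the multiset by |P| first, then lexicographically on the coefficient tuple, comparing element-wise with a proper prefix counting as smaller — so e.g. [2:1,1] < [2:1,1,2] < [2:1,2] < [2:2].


|primitive collections| = 5. Relations:

  P = {2,5}:  v_{2} + v_{5} = 0 ; sig = [2:]
  P = {3,4}:  v_{3} + v_{4} = 0 ; sig = [2:]
  P = {1,4}:  v_{1} + v_{4} = v_{2} ; sig = [2:1]
  P = {1,5}:  v_{1} + v_{5} = v_{3} ; sig = [2:1]
  P = {2,3}:  v_{2} + v_{3} = v_{1} ; sig = [2:1]

Signatures (|P|; sorted positive RHS coefficients), sorted:
    [2:]
    [2:]
    [2:1]
    [2:1]
    [2:1]


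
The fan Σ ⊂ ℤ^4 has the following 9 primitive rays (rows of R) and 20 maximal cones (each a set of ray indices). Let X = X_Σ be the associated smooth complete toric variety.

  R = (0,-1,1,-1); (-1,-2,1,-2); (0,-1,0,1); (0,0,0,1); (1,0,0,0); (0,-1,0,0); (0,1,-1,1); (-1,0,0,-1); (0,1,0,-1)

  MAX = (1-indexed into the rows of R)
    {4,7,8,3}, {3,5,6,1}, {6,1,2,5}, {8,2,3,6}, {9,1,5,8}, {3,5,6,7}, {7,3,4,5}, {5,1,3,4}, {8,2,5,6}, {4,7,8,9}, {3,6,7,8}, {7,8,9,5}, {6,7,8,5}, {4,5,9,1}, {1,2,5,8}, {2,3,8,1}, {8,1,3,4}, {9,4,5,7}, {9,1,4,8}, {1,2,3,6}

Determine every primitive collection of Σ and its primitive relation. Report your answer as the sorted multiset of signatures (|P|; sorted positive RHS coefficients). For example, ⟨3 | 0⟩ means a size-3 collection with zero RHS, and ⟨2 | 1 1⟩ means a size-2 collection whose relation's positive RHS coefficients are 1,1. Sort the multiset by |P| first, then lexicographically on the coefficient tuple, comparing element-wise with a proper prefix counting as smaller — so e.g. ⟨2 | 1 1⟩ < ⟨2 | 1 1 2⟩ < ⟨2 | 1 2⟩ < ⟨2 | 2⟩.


Primitive collections (11):

  {1,7}:  v_{1} + v_{7} = 0  ⇒ sig = ⟨2 | 0⟩
  {3,9}:  v_{3} + v_{9} = 0  ⇒ sig = ⟨2 | 0⟩
  {4,6}:  v_{4} + v_{6} = v_{3}  ⇒ sig = ⟨2 | 1⟩
  {2,7}:  v_{2} + v_{7} = v_{6} + v_{8}  ⇒ sig = ⟨2 | 1 1⟩
  {6,9}:  v_{6} + v_{9} = v_{5} + v_{8}  ⇒ sig = ⟨2 | 1 1⟩
  {2,4}:  v_{2} + v_{4} = v_{1} + v_{3} + v_{8}  ⇒ sig = ⟨2 | 1 1 1⟩
  {2,9}:  v_{2} + v_{9} = v_{1} + v_{5} + 2·v_{8}  ⇒ sig = ⟨2 | 1 1 2⟩
  {4,5,8}:  v_{4} + v_{5} + v_{8} = 0  ⇒ sig = ⟨3 | 0⟩
  {1,6,8}:  v_{1} + v_{6} + v_{8} = v_{2}  ⇒ sig = ⟨3 | 1⟩
  {3,5,8}:  v_{3} + v_{5} + v_{8} = v_{6}  ⇒ sig = ⟨3 | 1⟩
  {2,3,5}:  v_{2} + v_{3} + v_{5} = v_{1} + 2·v_{6}  ⇒ sig = ⟨3 | 1 2⟩

Hence PRS(X_Σ) =
    |P|=2: 7 collections, coeffs (), (), (1), (1,1), (1,1), (1,1,1), (1,1,2)
    |P|=3: 4 collections, coeffs (), (1), (1), (1,2)


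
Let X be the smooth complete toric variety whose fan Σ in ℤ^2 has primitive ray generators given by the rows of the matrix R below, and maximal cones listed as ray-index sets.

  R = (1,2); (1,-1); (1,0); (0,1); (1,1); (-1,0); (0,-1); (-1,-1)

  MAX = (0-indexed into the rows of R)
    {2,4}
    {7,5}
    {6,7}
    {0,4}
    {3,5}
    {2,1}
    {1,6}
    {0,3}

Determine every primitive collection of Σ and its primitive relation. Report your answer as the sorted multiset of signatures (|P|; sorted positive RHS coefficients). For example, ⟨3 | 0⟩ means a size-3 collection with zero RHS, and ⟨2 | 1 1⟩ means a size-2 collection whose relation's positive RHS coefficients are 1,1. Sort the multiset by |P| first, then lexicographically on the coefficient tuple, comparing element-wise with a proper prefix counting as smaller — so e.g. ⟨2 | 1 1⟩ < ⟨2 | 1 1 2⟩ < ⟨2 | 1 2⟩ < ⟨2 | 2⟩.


Primitive collections (20):

  • {2,5}:  v_{2} + v_{5} = 0  ⟹  sig = ⟨2 | 0⟩
  • {3,6}:  v_{3} + v_{6} = 0  ⟹  sig = ⟨2 | 0⟩
  • {4,7}:  v_{4} + v_{7} = 0  ⟹  sig = ⟨2 | 0⟩
  • {0,6}:  v_{0} + v_{6} = v_{4}  ⟹  sig = ⟨2 | 1⟩
  • {0,7}:  v_{0} + v_{7} = v_{3}  ⟹  sig = ⟨2 | 1⟩
  • {1,3}:  v_{1} + v_{3} = v_{2}  ⟹  sig = ⟨2 | 1⟩
  • {1,5}:  v_{1} + v_{5} = v_{6}  ⟹  sig = ⟨2 | 1⟩
  • {2,3}:  v_{2} + v_{3} = v_{4}  ⟹  sig = ⟨2 | 1⟩
  • {2,6}:  v_{2} + v_{6} = v_{1}  ⟹  sig = ⟨2 | 1⟩
  • {2,7}:  v_{2} + v_{7} = v_{6}  ⟹  sig = ⟨2 | 1⟩
  • {3,4}:  v_{3} + v_{4} = v_{0}  ⟹  sig = ⟨2 | 1⟩
  • {3,7}:  v_{3} + v_{7} = v_{5}  ⟹  sig = ⟨2 | 1⟩
  • {4,5}:  v_{4} + v_{5} = v_{3}  ⟹  sig = ⟨2 | 1⟩
  • {4,6}:  v_{4} + v_{6} = v_{2}  ⟹  sig = ⟨2 | 1⟩
  • {5,6}:  v_{5} + v_{6} = v_{7}  ⟹  sig = ⟨2 | 1⟩
  • {0,1}:  v_{0} + v_{1} = v_{2} + v_{4}  ⟹  sig = ⟨2 | 1 1⟩
  • {0,2}:  v_{0} + v_{2} = 2·v_{4}  ⟹  sig = ⟨2 | 2⟩
  • {0,5}:  v_{0} + v_{5} = 2·v_{3}  ⟹  sig = ⟨2 | 2⟩
  • {1,4}:  v_{1} + v_{4} = 2·v_{2}  ⟹  sig = ⟨2 | 2⟩
  • {1,7}:  v_{1} + v_{7} = 2·v_{6}  ⟹  sig = ⟨2 | 2⟩

Hence PRS(X_Σ) =
    ⟨2 | 0⟩
    ⟨2 | 0⟩
    ⟨2 | 0⟩
    ⟨2 | 1⟩
    ⟨2 | 1⟩
    ⟨2 | 1⟩
    ⟨2 | 1⟩
    ⟨2 | 1⟩
    ⟨2 | 1⟩
    ⟨2 | 1⟩
    ⟨2 | 1⟩
    ⟨2 | 1⟩
    ⟨2 | 1⟩
    ⟨2 | 1⟩
    ⟨2 | 1⟩
    ⟨2 | 1 1⟩
    ⟨2 | 2⟩
    ⟨2 | 2⟩
    ⟨2 | 2⟩
    ⟨2 | 2⟩


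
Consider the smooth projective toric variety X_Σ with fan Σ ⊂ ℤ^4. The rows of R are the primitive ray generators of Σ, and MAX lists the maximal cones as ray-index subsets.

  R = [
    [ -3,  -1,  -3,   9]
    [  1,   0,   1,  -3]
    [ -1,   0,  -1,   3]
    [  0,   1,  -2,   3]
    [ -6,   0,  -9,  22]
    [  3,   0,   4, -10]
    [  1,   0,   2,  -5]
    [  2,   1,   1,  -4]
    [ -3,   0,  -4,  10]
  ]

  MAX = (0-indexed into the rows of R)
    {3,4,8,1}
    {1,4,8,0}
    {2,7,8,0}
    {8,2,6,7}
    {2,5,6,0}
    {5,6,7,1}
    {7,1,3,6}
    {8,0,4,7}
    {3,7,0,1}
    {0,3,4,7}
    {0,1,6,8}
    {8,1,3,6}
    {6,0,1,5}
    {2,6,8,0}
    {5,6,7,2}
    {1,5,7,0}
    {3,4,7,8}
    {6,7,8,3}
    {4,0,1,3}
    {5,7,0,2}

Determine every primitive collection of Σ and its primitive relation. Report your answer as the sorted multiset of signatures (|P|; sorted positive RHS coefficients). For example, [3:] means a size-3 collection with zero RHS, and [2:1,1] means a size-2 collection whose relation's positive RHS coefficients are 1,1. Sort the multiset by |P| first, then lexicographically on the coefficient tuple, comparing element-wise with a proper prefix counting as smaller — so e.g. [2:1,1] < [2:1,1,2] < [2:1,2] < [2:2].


Σ has 12 primitive collections:

  P={1,2}:  v_{1} + v_{2} = 0  ⟹  sig = [2:]
  P={5,8}:  v_{5} + v_{8} = 0  ⟹  sig = [2:]
  P={2,3}:  v_{2} + v_{3} = v_{7} + v_{8}  ⟹  sig = [2:1,1]
  P={3,5}:  v_{3} + v_{5} = v_{1} + v_{7}  ⟹  sig = [2:1,1]
  P={4,5}:  v_{4} + v_{5} = v_{0} + v_{3}  ⟹  sig = [2:1,1]
  P={2,4}:  v_{2} + v_{4} = v_{0} + v_{7} + 2·v_{8}  ⟹  sig = [2:1,1,2]
  P={4,6}:  v_{4} + v_{6} = v_{1} + 2·v_{8}  ⟹  sig = [2:1,2]
  P={0,6,7}:  v_{0} + v_{6} + v_{7} = 0  ⟹  sig = [3:]
  P={0,3,8}:  v_{0} + v_{3} + v_{8} = v_{4}  ⟹  sig = [3:1]
  P={1,7,8}:  v_{1} + v_{7} + v_{8} = v_{3}  ⟹  sig = [3:1]
  P={0,3,6}:  v_{0} + v_{3} + v_{6} = v_{1} + v_{8}  ⟹  sig = [3:1,1]
  P={1,4,7}:  v_{1} + v_{4} + v_{7} = v_{0} + 2·v_{3}  ⟹  sig = [3:1,2]

Sorted signature multiset PRS(X):
{ [2:] ×2,  [2:1,1] ×3,  [2:1,1,2],  [2:1,2],  [3:],  [3:1] ×2,  [3:1,1],  [3:1,2] }


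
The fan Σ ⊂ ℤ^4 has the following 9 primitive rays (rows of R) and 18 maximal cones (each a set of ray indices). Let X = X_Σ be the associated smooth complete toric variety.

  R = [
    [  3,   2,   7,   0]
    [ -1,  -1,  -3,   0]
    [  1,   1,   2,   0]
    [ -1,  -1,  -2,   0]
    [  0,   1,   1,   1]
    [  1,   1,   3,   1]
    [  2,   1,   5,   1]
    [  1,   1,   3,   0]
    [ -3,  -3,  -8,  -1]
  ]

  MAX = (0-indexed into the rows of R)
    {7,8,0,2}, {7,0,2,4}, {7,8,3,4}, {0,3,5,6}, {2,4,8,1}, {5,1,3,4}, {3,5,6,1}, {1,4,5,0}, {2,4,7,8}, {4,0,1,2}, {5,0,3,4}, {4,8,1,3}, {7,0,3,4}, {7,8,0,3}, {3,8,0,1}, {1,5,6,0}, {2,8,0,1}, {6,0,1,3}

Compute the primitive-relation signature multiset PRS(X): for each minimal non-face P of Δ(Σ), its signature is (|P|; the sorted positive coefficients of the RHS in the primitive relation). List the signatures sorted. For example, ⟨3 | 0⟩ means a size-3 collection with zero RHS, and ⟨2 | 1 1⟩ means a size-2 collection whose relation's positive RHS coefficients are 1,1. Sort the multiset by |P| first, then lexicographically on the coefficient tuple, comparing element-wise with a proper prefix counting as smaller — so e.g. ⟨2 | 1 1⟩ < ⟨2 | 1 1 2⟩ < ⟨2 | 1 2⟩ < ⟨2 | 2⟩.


Primitive collections (12):

  {1,7}:  v_{1} + v_{7} = 0 — sig = ⟨2 | 0⟩
  {2,3}:  v_{2} + v_{3} = 0 — sig = ⟨2 | 0⟩
  {5,8}:  v_{5} + v_{8} = v_{1} + v_{3} — sig = ⟨2 | 1 1⟩
  {2,5}:  v_{2} + v_{5} = v_{0} + v_{1} + v_{4} — sig = ⟨2 | 1 1 1⟩
  {2,6}:  v_{2} + v_{6} = v_{0} + v_{1} + v_{5} — sig = ⟨2 | 1 1 1⟩
  {5,7}:  v_{5} + v_{7} = v_{0} + v_{3} + v_{4} — sig = ⟨2 | 1 1 1⟩
  {6,7}:  v_{6} + v_{7} = v_{0} + v_{3} + v_{5} — sig = ⟨2 | 1 1 1⟩
  {6,8}:  v_{6} + v_{8} = v_{0} + 2·v_{1} + 2·v_{3} — sig = ⟨2 | 1 2 2⟩
  {4,6}:  v_{4} + v_{6} = 2·v_{5} — sig = ⟨2 | 2⟩
  {0,4,8}:  v_{0} + v_{4} + v_{8} = 0 — sig = ⟨3 | 0⟩
  {0,1,3,4}:  v_{0} + v_{1} + v_{3} + v_{4} = v_{5} — sig = ⟨4 | 1⟩
  {0,1,3,5}:  v_{0} + v_{1} + v_{3} + v_{5} = v_{6} — sig = ⟨4 | 1⟩

Hence PRS(X_Σ) =
[⟨2 | 0⟩, ⟨2 | 0⟩, ⟨2 | 1 1⟩, ⟨2 | 1 1 1⟩, ⟨2 | 1 1 1⟩, ⟨2 | 1 1 1⟩, ⟨2 | 1 1 1⟩, ⟨2 | 1 2 2⟩, ⟨2 | 2⟩, ⟨3 | 0⟩, ⟨4 | 1⟩, ⟨4 | 1⟩]


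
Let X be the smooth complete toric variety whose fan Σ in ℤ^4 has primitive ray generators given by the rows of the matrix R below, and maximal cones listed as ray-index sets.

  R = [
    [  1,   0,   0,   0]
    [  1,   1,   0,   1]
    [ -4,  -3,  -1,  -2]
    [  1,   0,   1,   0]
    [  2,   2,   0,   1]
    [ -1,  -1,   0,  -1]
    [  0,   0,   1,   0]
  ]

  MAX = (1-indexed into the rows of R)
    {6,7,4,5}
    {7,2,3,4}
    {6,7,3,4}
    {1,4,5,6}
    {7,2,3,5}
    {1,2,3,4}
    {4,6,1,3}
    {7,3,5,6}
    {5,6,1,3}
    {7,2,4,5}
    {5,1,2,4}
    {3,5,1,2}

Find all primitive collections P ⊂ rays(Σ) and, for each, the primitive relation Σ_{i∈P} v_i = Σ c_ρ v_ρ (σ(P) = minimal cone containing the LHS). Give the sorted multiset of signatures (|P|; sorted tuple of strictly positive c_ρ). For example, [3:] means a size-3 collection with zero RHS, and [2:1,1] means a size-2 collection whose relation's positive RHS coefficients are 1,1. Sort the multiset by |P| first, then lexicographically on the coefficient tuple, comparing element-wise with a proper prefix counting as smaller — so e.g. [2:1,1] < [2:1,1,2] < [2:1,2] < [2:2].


The 3 primitive collections of Σ (r=7, n=4):

  P={2,6}:  v_{2} + v_{6} = 0  so sig = [2:]
  P={1,7}:  v_{1} + v_{7} = v_{4}  so sig = [2:1]
  P={3,4,5}:  v_{3} + v_{4} + v_{5} = v_{6}  so sig = [3:1]

Signatures (|P|; sorted positive RHS coefficients), sorted:
{ [2:],  [2:1],  [3:1] }


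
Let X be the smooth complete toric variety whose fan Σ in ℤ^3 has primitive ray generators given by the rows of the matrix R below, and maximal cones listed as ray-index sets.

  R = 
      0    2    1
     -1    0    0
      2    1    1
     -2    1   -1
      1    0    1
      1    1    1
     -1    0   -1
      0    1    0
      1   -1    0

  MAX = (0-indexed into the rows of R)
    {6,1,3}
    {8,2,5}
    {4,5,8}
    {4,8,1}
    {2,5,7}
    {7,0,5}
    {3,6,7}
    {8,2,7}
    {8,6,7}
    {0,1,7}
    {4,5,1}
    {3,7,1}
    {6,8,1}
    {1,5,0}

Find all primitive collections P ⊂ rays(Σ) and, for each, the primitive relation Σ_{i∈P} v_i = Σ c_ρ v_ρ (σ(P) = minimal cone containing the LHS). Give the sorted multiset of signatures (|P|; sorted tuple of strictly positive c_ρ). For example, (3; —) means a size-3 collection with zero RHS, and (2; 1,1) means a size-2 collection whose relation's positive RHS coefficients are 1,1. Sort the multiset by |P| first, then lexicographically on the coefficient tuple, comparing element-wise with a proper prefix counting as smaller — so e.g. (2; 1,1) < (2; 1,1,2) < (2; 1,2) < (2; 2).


20 collections generate NE(X_Σ); each relation:

  P = {4,6}:  v_{4} + v_{6} = 0 — sig = (2; —)
  P = {0,8}:  v_{0} + v_{8} = v_{5} — sig = (2; 1)
  P = {1,2}:  v_{1} + v_{2} = v_{5} — sig = (2; 1)
  P = {3,8}:  v_{3} + v_{8} = v_{6} — sig = (2; 1)
  P = {4,7}:  v_{4} + v_{7} = v_{5} — sig = (2; 1)
  P = {5,6}:  v_{5} + v_{6} = v_{7} — sig = (2; 1)
  P = {3,4}:  v_{3} + v_{4} = v_{1} + v_{7} — sig = (2; 1,1)
  P = {0,2}:  v_{0} + v_{2} = 2·v_{5} + v_{7} — sig = (2; 1,2)
  P = {0,4}:  v_{0} + v_{4} = v_{1} + 2·v_{5} — sig = (2; 1,2)
  P = {0,6}:  v_{0} + v_{6} = v_{1} + 2·v_{7} — sig = (2; 1,2)
  P = {2,4}:  v_{2} + v_{4} = 2·v_{5} + v_{8} — sig = (2; 1,2)
  P = {2,6}:  v_{2} + v_{6} = 2·v_{7} + v_{8} — sig = (2; 1,2)
  P = {3,5}:  v_{3} + v_{5} = v_{1} + 2·v_{7} — sig = (2; 1,2)
  P = {2,3}:  v_{2} + v_{3} = 2·v_{7} — sig = (2; 2)
  P = {0,3}:  v_{0} + v_{3} = 2·v_{1} + 3·v_{7} — sig = (2; 2,3)
  P = {1,7,8}:  v_{1} + v_{7} + v_{8} = 0 — sig = (3; —)
  P = {1,5,7}:  v_{1} + v_{5} + v_{7} = v_{0} — sig = (3; 1)
  P = {1,5,8}:  v_{1} + v_{5} + v_{8} = v_{4} — sig = (3; 1)
  P = {1,6,7}:  v_{1} + v_{6} + v_{7} = v_{3} — sig = (3; 1)
  P = {5,7,8}:  v_{5} + v_{7} + v_{8} = v_{2} — sig = (3; 1)

so the primitive-relation signature multiset is
[(2; —), (2; 1), (2; 1), (2; 1), (2; 1), (2; 1), (2; 1,1), (2; 1,2), (2; 1,2), (2; 1,2), (2; 1,2), (2; 1,2), (2; 1,2), (2; 2), (2; 2,3), (3; —), (3; 1), (3; 1), (3; 1), (3; 1)]
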